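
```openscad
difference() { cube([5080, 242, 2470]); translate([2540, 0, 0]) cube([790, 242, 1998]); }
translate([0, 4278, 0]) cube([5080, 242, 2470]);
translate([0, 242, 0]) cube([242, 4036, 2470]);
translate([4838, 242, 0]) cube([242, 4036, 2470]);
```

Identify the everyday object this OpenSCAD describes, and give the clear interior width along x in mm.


A single room. The interior width is 4596 mm.

Four walls enclosing a rectangle with a door in the front wall — a room. Outside width 5080 minus two 242 mm walls gives 4596 mm.


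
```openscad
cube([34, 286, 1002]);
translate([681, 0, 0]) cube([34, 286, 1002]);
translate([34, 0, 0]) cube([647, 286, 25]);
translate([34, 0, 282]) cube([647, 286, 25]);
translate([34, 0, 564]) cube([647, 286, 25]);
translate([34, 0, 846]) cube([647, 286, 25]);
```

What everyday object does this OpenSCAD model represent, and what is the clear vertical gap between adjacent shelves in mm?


A bookshelf. The clear shelf gap is 257 mm.

Two tall side panels with 4 horizontal boards between them — a bookshelf. The first two shelf undersides are at z = 0 and z = 282; with shelf thickness 25, the clear gap is 282 − 0 − 25 = 257 mm.


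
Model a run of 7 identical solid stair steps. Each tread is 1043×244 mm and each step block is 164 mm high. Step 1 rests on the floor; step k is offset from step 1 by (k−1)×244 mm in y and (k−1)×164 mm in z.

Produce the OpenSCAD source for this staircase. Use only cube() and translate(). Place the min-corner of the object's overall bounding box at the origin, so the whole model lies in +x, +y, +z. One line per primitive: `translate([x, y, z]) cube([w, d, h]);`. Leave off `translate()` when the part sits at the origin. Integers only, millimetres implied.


cube([1043, 244, 164]);
translate([0, 244, 164]) cube([1043, 244, 164]);
translate([0, 488, 328]) cube([1043, 244, 164]);
translate([0, 732, 492]) cube([1043, 244, 164]);
translate([0, 976, 656]) cube([1043, 244, 164]);
translate([0, 1220, 820]) cube([1043, 244, 164]);
translate([0, 1464, 984]) cube([1043, 244, 164]);


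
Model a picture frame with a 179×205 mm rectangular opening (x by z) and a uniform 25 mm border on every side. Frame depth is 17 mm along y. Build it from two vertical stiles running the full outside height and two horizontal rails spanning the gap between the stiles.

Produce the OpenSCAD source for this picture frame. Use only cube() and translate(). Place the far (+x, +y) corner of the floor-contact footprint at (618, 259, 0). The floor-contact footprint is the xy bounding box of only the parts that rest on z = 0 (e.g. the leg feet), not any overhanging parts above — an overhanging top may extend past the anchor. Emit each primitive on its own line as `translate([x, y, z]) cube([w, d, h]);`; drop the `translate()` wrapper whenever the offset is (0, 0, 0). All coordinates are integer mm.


translate([389, 242, 0]) cube([25, 17, 255]);
translate([593, 242, 0]) cube([25, 17, 255]);
translate([414, 242, 0]) cube([179, 17, 25]);
translate([414, 242, 230]) cube([179, 17, 25]);


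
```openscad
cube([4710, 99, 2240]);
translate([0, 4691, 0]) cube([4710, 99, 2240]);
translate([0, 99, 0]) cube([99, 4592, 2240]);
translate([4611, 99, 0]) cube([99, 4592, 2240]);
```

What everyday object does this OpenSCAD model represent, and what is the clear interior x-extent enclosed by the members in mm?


A house (or room) frame. The interior width is 4512 mm.

Four 2240 mm walls enclosing a rectangle with no floor or roof — a room or house frame. Outside width is 4710 mm and wall thickness is 99 mm, so the interior width is 4710 − 2 × 99 = 4512 mm.


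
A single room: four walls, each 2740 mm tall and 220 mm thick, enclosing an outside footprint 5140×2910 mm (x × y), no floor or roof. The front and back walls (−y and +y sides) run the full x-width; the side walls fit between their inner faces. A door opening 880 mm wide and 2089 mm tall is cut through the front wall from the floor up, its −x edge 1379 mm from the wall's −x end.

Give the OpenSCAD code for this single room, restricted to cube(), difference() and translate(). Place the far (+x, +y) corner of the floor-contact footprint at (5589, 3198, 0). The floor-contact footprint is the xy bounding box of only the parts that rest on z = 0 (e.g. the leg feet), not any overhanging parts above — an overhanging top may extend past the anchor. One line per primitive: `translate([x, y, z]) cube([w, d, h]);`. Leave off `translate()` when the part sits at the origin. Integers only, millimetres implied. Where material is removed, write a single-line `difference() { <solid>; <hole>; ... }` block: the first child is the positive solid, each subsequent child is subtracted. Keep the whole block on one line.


difference() { translate([449, 288, 0]) cube([5140, 220, 2740]); translate([1828, 288, 0]) cube([880, 220, 2089]); }
translate([449, 2978, 0]) cube([5140, 220, 2740]);
translate([449, 508, 0]) cube([220, 2470, 2740]);
translate([5369, 508, 0]) cube([220, 2470, 2740]);


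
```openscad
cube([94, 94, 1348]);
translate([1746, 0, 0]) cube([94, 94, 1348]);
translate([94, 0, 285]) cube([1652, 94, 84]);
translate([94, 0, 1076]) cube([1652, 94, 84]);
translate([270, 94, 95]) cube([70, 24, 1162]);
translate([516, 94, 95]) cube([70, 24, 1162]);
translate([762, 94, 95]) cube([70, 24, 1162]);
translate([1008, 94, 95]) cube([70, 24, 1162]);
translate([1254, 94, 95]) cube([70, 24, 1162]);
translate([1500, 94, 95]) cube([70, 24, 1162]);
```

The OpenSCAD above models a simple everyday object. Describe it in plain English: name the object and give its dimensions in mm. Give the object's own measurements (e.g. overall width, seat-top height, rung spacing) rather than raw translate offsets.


A fence section. Two 94×94 mm posts, 1348 mm tall, stand on the floor with a clear span of 1652 mm between their inner faces. Two horizontal rails of 94×84 mm section span the gap between the posts with their undersides at z = 285 mm and z = 1076 mm, flush with the posts' −y face. 6 pickets, each 70 mm wide, 24 mm thick and 1162 mm tall, are fixed to the +y face of the rails with their bottoms at z = 95 mm, spaced across the span with a 176 mm gap after the −x post and between neighbouring pickets and before the +x post.


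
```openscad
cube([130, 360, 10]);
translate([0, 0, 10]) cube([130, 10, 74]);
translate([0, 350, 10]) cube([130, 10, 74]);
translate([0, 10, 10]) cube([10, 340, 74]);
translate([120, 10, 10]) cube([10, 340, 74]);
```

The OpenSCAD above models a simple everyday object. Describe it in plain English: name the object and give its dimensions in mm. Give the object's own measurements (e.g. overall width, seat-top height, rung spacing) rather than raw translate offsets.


An open-topped rectangular box: outside dimensions 130×360×84 mm, with a uniform wall and base thickness of 10 mm. The base is a full 130×360 slab on the floor; four walls sit on top of the base. The front and back walls (the −y and +y sides) span the full width; the two side walls fit between them.


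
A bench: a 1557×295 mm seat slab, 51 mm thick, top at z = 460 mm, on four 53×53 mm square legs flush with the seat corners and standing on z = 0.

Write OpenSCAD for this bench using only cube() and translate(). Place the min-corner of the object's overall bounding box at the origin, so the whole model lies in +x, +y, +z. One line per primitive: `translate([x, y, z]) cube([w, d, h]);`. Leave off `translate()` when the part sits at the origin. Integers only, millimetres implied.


translate([0, 0, 409]) cube([1557, 295, 51]);
cube([53, 53, 409]);
translate([0, 242, 0]) cube([53, 53, 409]);
translate([1504, 0, 0]) cube([53, 53, 409]);
translate([1504, 242, 0]) cube([53, 53, 409]);


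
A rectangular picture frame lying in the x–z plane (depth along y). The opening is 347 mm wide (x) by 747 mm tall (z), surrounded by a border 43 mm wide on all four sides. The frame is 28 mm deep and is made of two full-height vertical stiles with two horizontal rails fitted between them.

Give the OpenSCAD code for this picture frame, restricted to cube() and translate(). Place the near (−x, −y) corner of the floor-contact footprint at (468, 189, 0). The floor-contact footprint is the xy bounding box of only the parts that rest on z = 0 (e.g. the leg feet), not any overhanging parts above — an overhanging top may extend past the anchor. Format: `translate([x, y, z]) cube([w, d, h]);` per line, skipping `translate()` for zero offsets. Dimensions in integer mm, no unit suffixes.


translate([468, 189, 0]) cube([43, 28, 833]);
translate([858, 189, 0]) cube([43, 28, 833]);
translate([511, 189, 0]) cube([347, 28, 43]);
translate([511, 189, 790]) cube([347, 28, 43]);


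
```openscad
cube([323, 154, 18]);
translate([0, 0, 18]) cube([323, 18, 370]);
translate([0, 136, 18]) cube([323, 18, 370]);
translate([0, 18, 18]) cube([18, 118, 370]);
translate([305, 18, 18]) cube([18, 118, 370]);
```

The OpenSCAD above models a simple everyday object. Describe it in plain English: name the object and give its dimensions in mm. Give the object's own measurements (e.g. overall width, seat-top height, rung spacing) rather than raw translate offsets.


An open-topped rectangular box: outside dimensions 323×154×388 mm, with a uniform wall and base thickness of 18 mm. The base is a full 323×154 slab on the floor; four walls sit on top of the base. The front and back walls (the −y and +y sides) span the full width; the two side walls fit between them.


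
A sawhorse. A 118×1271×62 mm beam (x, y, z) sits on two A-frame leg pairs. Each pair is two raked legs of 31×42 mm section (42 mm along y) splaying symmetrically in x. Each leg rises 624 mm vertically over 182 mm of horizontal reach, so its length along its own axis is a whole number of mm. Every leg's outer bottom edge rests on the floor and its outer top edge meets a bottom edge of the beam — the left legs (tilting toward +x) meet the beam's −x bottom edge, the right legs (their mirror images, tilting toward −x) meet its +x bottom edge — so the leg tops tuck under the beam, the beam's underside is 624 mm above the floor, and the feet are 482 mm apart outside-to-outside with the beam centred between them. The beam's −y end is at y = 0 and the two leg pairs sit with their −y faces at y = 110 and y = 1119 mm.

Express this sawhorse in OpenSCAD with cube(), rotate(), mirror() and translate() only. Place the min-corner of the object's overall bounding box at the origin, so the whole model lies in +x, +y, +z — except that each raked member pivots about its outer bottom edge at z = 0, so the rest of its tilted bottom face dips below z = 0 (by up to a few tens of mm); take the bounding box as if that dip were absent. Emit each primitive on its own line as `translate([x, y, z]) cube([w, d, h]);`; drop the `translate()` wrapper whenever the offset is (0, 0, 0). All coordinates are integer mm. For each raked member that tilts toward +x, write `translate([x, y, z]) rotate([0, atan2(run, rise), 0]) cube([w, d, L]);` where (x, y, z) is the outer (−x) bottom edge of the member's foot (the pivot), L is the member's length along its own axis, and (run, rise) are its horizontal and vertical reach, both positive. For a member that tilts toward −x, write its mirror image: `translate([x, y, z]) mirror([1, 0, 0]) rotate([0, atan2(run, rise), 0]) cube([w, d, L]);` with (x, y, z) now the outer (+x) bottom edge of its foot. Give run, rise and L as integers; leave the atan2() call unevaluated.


// leg length = √(182² + 624²) = 650
// right-leg outer foot x = 2·182 + 118 = 482
// beam min-corner = (182, 0, 624)
translate([182, 0, 624]) cube([118, 1271, 62]);
translate([0, 110, 0]) rotate([0, atan2(182, 624), 0]) cube([31, 42, 650]);
translate([482, 110, 0]) mirror([1, 0, 0]) rotate([0, atan2(182, 624), 0]) cube([31, 42, 650]);
translate([0, 1119, 0]) rotate([0, atan2(182, 624), 0]) cube([31, 42, 650]);
translate([482, 1119, 0]) mirror([1, 0, 0]) rotate([0, atan2(182, 624), 0]) cube([31, 42, 650]);


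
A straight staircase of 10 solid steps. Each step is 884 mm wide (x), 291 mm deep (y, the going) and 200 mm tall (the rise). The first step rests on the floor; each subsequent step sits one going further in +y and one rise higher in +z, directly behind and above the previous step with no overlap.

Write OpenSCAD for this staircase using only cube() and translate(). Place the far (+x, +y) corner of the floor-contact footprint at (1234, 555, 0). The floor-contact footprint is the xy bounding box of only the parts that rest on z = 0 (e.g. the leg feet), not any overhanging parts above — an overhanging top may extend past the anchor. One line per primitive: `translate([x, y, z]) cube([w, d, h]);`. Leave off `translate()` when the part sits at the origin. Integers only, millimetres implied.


translate([350, 264, 0]) cube([884, 291, 200]);
translate([350, 555, 200]) cube([884, 291, 200]);
translate([350, 846, 400]) cube([884, 291, 200]);
translate([350, 1137, 600]) cube([884, 291, 200]);
translate([350, 1428, 800]) cube([884, 291, 200]);
translate([350, 1719, 1000]) cube([884, 291, 200]);
translate([350, 2010, 1200]) cube([884, 291, 200]);
translate([350, 2301, 1400]) cube([884, 291, 200]);
translate([350, 2592, 1600]) cube([884, 291, 200]);
translate([350, 2883, 1800]) cube([884, 291, 200]);


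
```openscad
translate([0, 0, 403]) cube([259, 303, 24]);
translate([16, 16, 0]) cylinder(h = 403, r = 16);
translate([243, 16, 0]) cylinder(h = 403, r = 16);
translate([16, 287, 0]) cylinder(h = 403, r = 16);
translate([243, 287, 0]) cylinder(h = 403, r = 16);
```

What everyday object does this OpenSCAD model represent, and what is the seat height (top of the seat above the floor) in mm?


A stool. The seat height is 427 mm.

A 259×303×24 slab at z = 403 on four corner cylinders — a stool. The seat top is 403 + 24 = 427 mm.


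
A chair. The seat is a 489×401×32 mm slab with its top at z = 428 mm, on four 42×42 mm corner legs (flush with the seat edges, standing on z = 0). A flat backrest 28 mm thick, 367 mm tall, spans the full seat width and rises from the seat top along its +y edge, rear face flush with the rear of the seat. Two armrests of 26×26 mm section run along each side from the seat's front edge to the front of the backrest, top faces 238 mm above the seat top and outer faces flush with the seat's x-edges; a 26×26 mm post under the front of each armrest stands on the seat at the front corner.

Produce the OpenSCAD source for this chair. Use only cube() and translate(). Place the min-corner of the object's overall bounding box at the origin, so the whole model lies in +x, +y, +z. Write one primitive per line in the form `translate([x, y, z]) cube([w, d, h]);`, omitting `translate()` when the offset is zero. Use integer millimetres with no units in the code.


translate([0, 0, 396]) cube([489, 401, 32]);
cube([42, 42, 396]);
translate([447, 0, 0]) cube([42, 42, 396]);
translate([0, 359, 0]) cube([42, 42, 396]);
translate([447, 359, 0]) cube([42, 42, 396]);
translate([0, 373, 428]) cube([489, 28, 367]);
translate([0, 0, 640]) cube([26, 373, 26]);
translate([463, 0, 640]) cube([26, 373, 26]);
translate([0, 0, 428]) cube([26, 26, 212]);
translate([463, 0, 428]) cube([26, 26, 212]);


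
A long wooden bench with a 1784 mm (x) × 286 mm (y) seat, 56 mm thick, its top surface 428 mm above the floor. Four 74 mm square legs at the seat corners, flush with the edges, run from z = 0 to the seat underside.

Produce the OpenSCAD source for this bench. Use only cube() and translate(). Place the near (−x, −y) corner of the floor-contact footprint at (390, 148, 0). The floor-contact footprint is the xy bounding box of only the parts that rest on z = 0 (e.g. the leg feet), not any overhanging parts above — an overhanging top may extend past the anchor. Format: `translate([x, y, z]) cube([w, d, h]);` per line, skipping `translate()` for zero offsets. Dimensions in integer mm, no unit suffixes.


translate([390, 148, 372]) cube([1784, 286, 56]);
translate([390, 148, 0]) cube([74, 74, 372]);
translate([390, 360, 0]) cube([74, 74, 372]);
translate([2100, 148, 0]) cube([74, 74, 372]);
translate([2100, 360, 0]) cube([74, 74, 372]);


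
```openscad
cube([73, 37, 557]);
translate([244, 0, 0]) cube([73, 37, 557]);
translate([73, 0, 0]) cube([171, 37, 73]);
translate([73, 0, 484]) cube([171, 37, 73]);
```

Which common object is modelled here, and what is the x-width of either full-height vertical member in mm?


A picture frame. The border width is 73 mm.

Four thin pieces enclosing a rectangular opening — a picture frame. The two full-height stiles are 557 mm tall; the top rail sits at z = 484 and is 73 mm tall, so the border above the opening is 557 − 484 = 73 mm, matching the stile x-width.


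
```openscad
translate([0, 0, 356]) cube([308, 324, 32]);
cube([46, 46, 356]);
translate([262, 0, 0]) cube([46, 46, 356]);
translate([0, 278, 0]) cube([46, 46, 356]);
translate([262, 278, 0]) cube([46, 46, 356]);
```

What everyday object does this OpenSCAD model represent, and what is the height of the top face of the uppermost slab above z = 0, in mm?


A stool. The seat height is 388 mm.

A 308×324×32 slab at z = 356 on four corner posts — a stool. The seat top is 356 + 32 = 388 mm.


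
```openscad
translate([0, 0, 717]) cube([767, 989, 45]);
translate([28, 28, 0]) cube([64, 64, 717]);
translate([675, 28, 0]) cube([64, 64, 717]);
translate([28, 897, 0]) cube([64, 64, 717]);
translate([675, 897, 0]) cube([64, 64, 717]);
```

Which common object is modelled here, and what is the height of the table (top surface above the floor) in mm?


A table. The table height is 762 mm.

A 767×989×45 slab sits at z = 717 on four 64 mm square posts — a table. The top surface is at 717 + 45 = 762 mm.


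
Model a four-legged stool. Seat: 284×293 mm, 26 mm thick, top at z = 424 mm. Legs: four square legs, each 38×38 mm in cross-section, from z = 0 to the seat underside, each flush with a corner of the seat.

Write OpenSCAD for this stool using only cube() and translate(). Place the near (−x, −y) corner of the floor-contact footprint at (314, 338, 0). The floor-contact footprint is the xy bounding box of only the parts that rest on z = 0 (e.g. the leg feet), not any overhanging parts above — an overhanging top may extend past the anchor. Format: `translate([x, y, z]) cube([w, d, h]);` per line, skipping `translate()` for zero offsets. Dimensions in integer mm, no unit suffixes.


// leg_h = 424 - 26 = 398
translate([314, 338, 398]) cube([284, 293, 26]);
translate([314, 338, 0]) cube([38, 38, 398]);
translate([560, 338, 0]) cube([38, 38, 398]);
translate([314, 593, 0]) cube([38, 38, 398]);
translate([560, 593, 0]) cube([38, 38, 398]);


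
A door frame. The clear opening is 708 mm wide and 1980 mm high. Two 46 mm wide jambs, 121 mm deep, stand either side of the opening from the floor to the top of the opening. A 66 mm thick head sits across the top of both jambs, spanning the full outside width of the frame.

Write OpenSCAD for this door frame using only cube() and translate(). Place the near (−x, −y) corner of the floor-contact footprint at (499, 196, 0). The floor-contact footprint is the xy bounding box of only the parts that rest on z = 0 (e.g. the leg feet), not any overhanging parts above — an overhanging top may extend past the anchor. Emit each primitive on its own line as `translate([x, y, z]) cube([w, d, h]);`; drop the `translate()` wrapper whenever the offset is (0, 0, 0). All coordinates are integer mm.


translate([499, 196, 0]) cube([46, 121, 1980]);
translate([1253, 196, 0]) cube([46, 121, 1980]);
translate([499, 196, 1980]) cube([800, 121, 66]);


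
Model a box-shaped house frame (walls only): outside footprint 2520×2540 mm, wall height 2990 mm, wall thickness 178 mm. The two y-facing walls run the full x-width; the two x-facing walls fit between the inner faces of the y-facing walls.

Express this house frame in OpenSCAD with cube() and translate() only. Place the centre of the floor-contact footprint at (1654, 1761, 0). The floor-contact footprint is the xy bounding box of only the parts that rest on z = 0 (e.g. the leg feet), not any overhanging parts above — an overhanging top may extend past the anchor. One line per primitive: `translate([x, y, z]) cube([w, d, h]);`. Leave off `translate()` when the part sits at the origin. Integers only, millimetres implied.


translate([394, 491, 0]) cube([2520, 178, 2990]);
translate([394, 2853, 0]) cube([2520, 178, 2990]);
translate([394, 669, 0]) cube([178, 2184, 2990]);
translate([2736, 669, 0]) cube([178, 2184, 2990]);


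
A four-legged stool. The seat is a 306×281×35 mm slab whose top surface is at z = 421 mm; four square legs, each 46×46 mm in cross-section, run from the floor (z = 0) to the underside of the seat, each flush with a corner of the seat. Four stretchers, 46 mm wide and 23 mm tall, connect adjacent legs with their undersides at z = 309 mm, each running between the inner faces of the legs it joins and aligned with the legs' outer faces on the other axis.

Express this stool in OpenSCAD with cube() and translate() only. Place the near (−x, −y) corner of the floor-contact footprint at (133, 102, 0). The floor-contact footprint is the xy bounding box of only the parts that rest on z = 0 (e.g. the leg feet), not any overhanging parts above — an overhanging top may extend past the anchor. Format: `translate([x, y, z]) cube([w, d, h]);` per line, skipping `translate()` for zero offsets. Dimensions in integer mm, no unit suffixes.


// leg_h = 421 - 35 = 386
// stretcher span = 306 - 2*46 = 214
translate([133, 102, 386]) cube([306, 281, 35]);
translate([133, 102, 0]) cube([46, 46, 386]);
translate([393, 102, 0]) cube([46, 46, 386]);
translate([133, 337, 0]) cube([46, 46, 386]);
translate([393, 337, 0]) cube([46, 46, 386]);
translate([179, 102, 309]) cube([214, 46, 23]);
translate([179, 337, 309]) cube([214, 46, 23]);
translate([133, 148, 309]) cube([46, 189, 23]);
translate([393, 148, 309]) cube([46, 189, 23]);


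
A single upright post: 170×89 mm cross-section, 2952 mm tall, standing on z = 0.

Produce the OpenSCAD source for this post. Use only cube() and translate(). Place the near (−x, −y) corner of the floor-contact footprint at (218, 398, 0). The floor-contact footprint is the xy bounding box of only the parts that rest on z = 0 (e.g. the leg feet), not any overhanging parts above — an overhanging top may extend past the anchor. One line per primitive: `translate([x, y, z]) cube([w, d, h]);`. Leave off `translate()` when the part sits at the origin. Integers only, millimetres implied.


translate([218, 398, 0]) cube([170, 89, 2952]);


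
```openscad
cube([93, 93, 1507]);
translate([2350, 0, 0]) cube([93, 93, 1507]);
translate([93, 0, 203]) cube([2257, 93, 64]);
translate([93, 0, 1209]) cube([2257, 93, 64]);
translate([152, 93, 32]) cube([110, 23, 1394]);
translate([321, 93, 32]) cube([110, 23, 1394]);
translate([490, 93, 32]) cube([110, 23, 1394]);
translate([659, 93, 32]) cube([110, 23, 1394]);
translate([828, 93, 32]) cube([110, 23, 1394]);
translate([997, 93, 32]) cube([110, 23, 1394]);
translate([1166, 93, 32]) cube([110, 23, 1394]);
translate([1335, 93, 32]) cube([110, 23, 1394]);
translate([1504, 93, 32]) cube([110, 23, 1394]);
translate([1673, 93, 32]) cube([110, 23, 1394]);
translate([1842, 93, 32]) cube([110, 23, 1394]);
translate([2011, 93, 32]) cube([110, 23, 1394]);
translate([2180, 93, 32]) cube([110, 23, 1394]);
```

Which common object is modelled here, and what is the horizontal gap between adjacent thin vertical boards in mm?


A fence section. The picket gap is 59 mm.

Two posts, two rails, 13 pickets — a fence section. Span 2257 mm holds 13 pickets of 110 mm with 14 equal gaps: ⌊(2257 − 13·110) / 14⌋ = 59 mm.


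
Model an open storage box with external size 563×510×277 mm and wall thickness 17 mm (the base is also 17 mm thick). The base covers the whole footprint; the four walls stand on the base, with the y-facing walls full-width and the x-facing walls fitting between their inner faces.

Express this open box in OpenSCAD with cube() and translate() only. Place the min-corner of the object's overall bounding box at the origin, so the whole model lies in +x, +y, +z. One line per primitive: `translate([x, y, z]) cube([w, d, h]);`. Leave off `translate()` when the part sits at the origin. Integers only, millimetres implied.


cube([563, 510, 17]);
translate([0, 0, 17]) cube([563, 17, 260]);
translate([0, 493, 17]) cube([563, 17, 260]);
translate([0, 17, 17]) cube([17, 476, 260]);
translate([546, 17, 17]) cube([17, 476, 260]);


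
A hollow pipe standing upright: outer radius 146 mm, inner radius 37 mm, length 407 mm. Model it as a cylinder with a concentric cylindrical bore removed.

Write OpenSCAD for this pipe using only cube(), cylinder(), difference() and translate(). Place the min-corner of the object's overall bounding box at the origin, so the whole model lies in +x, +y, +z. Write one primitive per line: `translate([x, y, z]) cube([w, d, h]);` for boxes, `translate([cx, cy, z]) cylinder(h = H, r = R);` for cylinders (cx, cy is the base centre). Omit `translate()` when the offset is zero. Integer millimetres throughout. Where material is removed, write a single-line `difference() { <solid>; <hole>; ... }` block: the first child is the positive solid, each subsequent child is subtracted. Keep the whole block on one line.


difference() { translate([146, 146, 0]) cylinder(h = 407, r = 146); translate([146, 146, 0]) cylinder(h = 407, r = 37); }


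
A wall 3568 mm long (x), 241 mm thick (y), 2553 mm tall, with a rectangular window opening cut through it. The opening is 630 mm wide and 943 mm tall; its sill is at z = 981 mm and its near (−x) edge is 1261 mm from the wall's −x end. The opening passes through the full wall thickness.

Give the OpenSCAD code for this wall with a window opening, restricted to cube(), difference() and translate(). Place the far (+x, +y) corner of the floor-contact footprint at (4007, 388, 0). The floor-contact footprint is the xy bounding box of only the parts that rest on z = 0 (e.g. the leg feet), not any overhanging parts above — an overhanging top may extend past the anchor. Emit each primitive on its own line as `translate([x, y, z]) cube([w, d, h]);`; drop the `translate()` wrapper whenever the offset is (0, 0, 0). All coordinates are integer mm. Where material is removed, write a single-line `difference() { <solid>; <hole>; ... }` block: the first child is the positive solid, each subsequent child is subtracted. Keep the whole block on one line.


difference() { translate([439, 147, 0]) cube([3568, 241, 2553]); translate([1700, 147, 981]) cube([630, 241, 943]); }


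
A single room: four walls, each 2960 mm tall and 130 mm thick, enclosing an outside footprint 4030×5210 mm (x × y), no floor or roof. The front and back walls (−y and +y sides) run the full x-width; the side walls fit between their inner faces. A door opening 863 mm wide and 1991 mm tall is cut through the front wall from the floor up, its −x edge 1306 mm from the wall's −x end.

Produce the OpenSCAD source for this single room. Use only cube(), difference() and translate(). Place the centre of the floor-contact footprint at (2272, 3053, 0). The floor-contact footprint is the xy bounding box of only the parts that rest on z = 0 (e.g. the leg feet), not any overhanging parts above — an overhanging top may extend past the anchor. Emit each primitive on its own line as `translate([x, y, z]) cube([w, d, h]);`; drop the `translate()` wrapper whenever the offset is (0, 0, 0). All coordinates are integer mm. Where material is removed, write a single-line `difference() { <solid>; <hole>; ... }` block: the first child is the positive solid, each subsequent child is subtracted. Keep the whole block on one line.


difference() { translate([257, 448, 0]) cube([4030, 130, 2960]); translate([1563, 448, 0]) cube([863, 130, 1991]); }
translate([257, 5528, 0]) cube([4030, 130, 2960]);
translate([257, 578, 0]) cube([130, 4950, 2960]);
translate([4157, 578, 0]) cube([130, 4950, 2960]);


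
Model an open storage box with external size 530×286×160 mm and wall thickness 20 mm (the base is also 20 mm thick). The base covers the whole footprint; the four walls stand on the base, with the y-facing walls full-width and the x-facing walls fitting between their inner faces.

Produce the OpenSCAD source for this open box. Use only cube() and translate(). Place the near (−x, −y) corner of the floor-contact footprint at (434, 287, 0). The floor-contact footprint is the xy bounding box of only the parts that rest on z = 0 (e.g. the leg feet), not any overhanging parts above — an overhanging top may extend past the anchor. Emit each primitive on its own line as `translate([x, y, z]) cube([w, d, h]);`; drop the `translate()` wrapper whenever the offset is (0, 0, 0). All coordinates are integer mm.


translate([434, 287, 0]) cube([530, 286, 20]);
translate([434, 287, 20]) cube([530, 20, 140]);
translate([434, 553, 20]) cube([530, 20, 140]);
translate([434, 307, 20]) cube([20, 246, 140]);
translate([944, 307, 20]) cube([20, 246, 140]);


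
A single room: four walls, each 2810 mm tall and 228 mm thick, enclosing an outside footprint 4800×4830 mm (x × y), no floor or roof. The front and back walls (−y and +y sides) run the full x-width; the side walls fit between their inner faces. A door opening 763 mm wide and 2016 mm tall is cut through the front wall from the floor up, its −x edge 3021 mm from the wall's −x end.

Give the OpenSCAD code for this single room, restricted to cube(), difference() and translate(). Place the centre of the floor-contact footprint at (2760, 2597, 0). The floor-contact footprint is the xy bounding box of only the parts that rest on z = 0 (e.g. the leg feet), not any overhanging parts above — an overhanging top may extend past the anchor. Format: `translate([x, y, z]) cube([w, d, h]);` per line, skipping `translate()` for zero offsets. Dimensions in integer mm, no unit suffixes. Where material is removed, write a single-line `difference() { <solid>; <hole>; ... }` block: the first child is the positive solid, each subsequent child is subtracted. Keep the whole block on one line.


difference() { translate([360, 182, 0]) cube([4800, 228, 2810]); translate([3381, 182, 0]) cube([763, 228, 2016]); }
translate([360, 4784, 0]) cube([4800, 228, 2810]);
translate([360, 410, 0]) cube([228, 4374, 2810]);
translate([4932, 410, 0]) cube([228, 4374, 2810]);


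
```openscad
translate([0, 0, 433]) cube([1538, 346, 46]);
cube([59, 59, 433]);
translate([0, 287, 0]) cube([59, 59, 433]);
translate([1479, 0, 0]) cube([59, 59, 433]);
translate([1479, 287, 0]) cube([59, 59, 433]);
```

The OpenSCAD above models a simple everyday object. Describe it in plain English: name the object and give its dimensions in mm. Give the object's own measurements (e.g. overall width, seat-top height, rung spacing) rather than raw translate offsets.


A bench: a 1538×346 mm seat slab, 46 mm thick, top at z = 479 mm, on four 59×59 mm square legs flush with the seat corners and standing on z = 0.


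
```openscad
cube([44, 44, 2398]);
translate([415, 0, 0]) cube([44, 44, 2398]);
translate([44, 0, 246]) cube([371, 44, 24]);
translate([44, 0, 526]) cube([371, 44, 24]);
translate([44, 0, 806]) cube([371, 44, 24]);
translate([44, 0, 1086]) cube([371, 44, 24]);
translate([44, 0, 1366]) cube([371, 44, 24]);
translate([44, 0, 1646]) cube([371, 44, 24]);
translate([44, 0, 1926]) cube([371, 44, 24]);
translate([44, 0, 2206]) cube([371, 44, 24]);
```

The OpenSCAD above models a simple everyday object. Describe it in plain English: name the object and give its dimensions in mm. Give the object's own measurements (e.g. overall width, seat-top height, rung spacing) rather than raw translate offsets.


A straight ladder. Two 44×44 mm vertical rails, 2398 mm tall, stand 459 mm apart (outside-to-outside) with their front faces coplanar on the −y side. 8 rungs, each 44 mm deep and 24 mm tall, span between the inner faces of the rails, front faces flush with the rails. The lowest rung's underside is at z = 246 mm and rungs are spaced 280 mm apart (underside to underside).


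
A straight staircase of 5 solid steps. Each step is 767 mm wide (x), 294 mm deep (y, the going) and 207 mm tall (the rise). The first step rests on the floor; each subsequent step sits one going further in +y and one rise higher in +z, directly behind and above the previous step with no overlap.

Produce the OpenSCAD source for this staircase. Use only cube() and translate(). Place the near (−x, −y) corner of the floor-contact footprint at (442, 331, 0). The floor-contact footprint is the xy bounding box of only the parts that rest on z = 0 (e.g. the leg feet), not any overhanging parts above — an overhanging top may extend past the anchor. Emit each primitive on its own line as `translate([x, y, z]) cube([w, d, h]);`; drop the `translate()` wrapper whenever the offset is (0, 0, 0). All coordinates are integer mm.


translate([442, 331, 0]) cube([767, 294, 207]);
translate([442, 625, 207]) cube([767, 294, 207]);
translate([442, 919, 414]) cube([767, 294, 207]);
translate([442, 1213, 621]) cube([767, 294, 207]);
translate([442, 1507, 828]) cube([767, 294, 207]);


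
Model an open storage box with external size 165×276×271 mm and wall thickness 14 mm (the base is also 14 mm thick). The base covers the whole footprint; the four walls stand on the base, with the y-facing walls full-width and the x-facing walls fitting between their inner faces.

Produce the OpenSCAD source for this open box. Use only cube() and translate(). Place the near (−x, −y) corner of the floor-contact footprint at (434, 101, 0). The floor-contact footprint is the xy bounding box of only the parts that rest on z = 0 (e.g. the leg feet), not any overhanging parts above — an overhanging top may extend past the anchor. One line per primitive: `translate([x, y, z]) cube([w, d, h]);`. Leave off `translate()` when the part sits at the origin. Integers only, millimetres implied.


translate([434, 101, 0]) cube([165, 276, 14]);
translate([434, 101, 14]) cube([165, 14, 257]);
translate([434, 363, 14]) cube([165, 14, 257]);
translate([434, 115, 14]) cube([14, 248, 257]);
translate([585, 115, 14]) cube([14, 248, 257]);


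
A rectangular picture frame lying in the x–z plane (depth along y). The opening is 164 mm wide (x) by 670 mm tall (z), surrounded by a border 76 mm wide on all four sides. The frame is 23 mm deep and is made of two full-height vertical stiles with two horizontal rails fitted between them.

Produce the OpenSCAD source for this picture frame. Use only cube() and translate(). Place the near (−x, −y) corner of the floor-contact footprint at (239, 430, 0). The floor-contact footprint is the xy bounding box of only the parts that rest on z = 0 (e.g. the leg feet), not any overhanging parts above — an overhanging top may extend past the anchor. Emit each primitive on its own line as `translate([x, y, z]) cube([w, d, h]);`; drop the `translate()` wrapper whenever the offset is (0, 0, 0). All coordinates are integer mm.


translate([239, 430, 0]) cube([76, 23, 822]);
translate([479, 430, 0]) cube([76, 23, 822]);
translate([315, 430, 0]) cube([164, 23, 76]);
translate([315, 430, 746]) cube([164, 23, 76]);


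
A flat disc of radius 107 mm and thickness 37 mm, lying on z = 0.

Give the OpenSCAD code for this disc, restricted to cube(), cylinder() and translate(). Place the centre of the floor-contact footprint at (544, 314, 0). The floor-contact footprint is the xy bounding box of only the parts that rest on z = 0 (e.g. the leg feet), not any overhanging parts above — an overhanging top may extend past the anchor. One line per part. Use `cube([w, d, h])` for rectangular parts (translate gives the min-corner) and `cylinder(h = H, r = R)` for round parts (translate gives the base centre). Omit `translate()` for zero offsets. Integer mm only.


translate([544, 314, 0]) cylinder(h = 37, r = 107);


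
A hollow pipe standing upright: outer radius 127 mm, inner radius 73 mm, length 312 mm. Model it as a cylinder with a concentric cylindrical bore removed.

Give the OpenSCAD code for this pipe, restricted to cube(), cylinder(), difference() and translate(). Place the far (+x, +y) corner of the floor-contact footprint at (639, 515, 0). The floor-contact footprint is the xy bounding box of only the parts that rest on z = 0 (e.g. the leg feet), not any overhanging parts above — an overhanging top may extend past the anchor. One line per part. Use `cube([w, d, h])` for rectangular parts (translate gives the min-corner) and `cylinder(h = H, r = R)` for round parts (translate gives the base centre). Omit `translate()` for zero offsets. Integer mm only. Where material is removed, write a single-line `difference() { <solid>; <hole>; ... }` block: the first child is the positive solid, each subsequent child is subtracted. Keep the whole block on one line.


difference() { translate([512, 388, 0]) cylinder(h = 312, r = 127); translate([512, 388, 0]) cylinder(h = 312, r = 73); }


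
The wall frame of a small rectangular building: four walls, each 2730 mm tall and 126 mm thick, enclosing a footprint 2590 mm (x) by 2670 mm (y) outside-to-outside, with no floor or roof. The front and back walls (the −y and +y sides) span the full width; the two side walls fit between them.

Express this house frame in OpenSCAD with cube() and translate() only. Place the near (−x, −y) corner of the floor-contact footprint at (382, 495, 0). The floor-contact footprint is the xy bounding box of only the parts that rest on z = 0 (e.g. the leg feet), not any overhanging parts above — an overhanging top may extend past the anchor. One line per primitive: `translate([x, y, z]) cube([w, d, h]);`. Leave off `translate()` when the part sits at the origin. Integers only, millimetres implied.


translate([382, 495, 0]) cube([2590, 126, 2730]);
translate([382, 3039, 0]) cube([2590, 126, 2730]);
translate([382, 621, 0]) cube([126, 2418, 2730]);
translate([2846, 621, 0]) cube([126, 2418, 2730]);


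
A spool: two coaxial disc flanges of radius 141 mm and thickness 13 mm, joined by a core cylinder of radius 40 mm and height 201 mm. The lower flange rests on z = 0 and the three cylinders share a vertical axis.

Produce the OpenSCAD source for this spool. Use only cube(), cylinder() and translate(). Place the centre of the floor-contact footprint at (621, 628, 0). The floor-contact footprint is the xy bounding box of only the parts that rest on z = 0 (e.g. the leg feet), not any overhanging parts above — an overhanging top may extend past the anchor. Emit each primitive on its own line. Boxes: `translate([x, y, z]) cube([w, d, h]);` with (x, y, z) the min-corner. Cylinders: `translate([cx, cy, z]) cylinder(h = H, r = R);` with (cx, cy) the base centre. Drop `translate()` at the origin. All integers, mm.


translate([621, 628, 0]) cylinder(h = 13, r = 141);
translate([621, 628, 13]) cylinder(h = 201, r = 40);
translate([621, 628, 214]) cylinder(h = 13, r = 141);


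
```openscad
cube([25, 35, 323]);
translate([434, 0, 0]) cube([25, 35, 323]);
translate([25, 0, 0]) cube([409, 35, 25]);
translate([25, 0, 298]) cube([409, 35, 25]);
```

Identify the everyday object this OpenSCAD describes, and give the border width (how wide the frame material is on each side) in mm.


A picture frame. The border width is 25 mm.

Four thin pieces enclosing a rectangular opening — a picture frame. The two full-height stiles are 323 mm tall; the top rail sits at z = 298 and is 25 mm tall, so the border above the opening is 323 − 298 = 25 mm, matching the stile x-width.


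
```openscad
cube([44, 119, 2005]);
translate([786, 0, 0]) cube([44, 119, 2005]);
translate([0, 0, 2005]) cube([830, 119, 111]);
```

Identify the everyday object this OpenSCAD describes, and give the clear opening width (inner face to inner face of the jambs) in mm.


A door frame. The clear opening width is 742 mm.

Two 2005 mm tall posts with a header on top — a door frame. The left jamb is 44 mm wide at x = 0; the right jamb starts at x = 786. The clear opening is 786 − 44 = 742 mm.
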